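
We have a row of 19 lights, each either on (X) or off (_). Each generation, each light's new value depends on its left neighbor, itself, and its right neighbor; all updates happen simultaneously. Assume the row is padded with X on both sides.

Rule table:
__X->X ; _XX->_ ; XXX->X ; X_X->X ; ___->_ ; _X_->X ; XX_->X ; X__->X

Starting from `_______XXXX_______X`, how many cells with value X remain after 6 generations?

17

generation 1: X_____X_XXXX_____X_
generation 2: XX___XXX_XXXX___XXX
generation 3: XXX_X_XXX_XXXX_X_XX
generation 4: XXXXXX_XXX_XXXXXX_X
generation 5: XXXXXXX_XXX_XXXXXX_
generation 6: XXXXXXXX_XXX_XXXXXX
count of X: 17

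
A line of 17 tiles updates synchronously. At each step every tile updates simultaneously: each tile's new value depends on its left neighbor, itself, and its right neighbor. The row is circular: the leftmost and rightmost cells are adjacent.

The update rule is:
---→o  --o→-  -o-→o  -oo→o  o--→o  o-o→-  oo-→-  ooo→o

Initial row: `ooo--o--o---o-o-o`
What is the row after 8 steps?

-o-o-o--o-o-o-o-o

step 1: oo-o-oo-ooo-o-o-o
step 2: o--o-o--oo--o-o-o
step 3: -o-o-oo-o-o-o-o-o
step 4: -o-o-o--o-o-o-o-o
step 5: -o-o-oo-o-o-o-o-o  (repeats step 3; period 2)
step 8: -o-o-o--o-o-o-o-o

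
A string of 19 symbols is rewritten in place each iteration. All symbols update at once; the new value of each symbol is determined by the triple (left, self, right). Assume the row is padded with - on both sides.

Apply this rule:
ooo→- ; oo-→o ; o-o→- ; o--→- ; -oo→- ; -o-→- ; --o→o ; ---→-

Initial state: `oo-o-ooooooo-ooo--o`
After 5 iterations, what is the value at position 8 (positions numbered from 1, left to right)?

o

iteration 1: -o---------o---o-o-
iteration 2: o---------o---o----
iteration 3: ---------o---o-----
iteration 4: --------o---o------
iteration 5: -------o---o-------
position 8 holds o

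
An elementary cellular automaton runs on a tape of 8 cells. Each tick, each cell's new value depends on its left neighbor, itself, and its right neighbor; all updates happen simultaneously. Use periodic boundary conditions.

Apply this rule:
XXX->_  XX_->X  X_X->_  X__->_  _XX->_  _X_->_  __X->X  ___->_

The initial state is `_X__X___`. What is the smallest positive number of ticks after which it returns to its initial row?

X__X____
__X____X
_X____X_
X____X__
____X__X
___X__X_
__X__X__
_X__X___

8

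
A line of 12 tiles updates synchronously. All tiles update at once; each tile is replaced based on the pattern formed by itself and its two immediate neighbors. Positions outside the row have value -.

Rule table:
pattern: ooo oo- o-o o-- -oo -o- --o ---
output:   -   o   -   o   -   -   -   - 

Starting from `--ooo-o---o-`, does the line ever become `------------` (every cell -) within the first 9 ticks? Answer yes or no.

yes

tick 1: ----o--o---o
tick 2: -----o--o---
tick 3: ------o--o--
tick 4: -------o--o-
tick 5: --------o--o
tick 6: ---------o--
tick 7: ----------o-
tick 8: -----------o
tick 9: ------------
all cells are - at tick 9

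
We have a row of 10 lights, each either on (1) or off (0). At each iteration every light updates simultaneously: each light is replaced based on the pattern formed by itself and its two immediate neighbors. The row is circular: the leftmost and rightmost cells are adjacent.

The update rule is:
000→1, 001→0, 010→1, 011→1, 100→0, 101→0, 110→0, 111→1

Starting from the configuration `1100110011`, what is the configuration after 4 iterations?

iteration 1: 1000100011
iteration 2: 0010101011
iteration 3: 0010101010
iteration 4: 1010101010

1010101010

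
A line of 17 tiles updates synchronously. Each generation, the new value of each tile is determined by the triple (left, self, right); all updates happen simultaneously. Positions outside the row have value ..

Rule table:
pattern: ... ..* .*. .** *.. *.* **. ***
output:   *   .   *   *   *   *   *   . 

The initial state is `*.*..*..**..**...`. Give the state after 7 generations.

*...*****.*.***.*

generation 1: ****.**.***.*****
generation 2: *..******.***...*
generation 3: **.*....***.***.*
generation 4: *******.*.***.***
generation 5: *.....*****.***.*
generation 6: *****.*...***.***
generation 7: *...*****.*.***.*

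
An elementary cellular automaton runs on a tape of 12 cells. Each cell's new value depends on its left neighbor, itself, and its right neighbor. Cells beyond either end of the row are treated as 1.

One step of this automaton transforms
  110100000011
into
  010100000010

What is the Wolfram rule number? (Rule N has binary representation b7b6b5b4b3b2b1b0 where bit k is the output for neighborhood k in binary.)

76

position 0: 111 → 0  (bit 7 = 0)
position 1: 110 → 1  (bit 6 = 1)
position 2: 101 → 0  (bit 5 = 0)
position 4: 100 → 0  (bit 4 = 0)
position 10: 011 → 1  (bit 3 = 1)
position 3: 010 → 1  (bit 2 = 1)
position 9: 001 → 0  (bit 1 = 0)
position 5: 000 → 0  (bit 0 = 0)
bits b7..b0 = 01001100 = 76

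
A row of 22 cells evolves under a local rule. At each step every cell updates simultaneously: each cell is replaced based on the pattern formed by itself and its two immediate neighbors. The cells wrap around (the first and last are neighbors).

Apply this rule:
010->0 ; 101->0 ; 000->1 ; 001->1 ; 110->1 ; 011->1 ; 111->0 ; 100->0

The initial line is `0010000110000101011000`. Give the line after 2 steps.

1100111110111000011011
0101100010101011111010

0101100010101011111010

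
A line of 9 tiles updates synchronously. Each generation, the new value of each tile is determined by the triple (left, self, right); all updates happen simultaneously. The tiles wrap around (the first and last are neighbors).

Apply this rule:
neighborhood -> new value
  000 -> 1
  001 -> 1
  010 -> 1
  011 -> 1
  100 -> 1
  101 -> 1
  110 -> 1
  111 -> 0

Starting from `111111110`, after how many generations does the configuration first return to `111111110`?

generation 1: 100000011
generation 2: 111111110

2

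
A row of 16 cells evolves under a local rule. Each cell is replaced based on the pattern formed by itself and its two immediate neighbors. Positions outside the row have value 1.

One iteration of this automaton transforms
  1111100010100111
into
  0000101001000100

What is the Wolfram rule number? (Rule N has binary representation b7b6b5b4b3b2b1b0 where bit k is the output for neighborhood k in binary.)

position 0: 111 → 0  (bit 7 = 0)
position 4: 110 → 1  (bit 6 = 1)
position 9: 101 → 1  (bit 5 = 1)
position 5: 100 → 0  (bit 4 = 0)
position 13: 011 → 1  (bit 3 = 1)
position 8: 010 → 0  (bit 2 = 0)
position 7: 001 → 0  (bit 1 = 0)
position 6: 000 → 1  (bit 0 = 1)
bits b7..b0 = 01101001 = 105

105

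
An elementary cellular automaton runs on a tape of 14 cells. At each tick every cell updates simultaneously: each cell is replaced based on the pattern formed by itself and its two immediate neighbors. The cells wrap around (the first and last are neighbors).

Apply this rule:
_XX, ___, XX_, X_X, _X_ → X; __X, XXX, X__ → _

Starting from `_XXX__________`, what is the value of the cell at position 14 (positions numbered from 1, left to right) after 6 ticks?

X

_X_X_XXXXXXXXX
XXXXXX_______X
_____X_XXXXX_X
_XXX_XXX___XXX
XX_XXX_X_X_X_X
_XXX_XXXXXXXXX
position 14 holds X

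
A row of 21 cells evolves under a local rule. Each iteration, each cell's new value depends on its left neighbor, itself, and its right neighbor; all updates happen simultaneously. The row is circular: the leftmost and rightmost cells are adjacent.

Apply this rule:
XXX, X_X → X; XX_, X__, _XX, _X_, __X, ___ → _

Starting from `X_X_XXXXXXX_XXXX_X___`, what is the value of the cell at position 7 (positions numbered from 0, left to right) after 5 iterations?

_X_X_XXXXX_X_XX_X____
__X_X_XXX_X_X__X_____
___X_X_X_X_X_________
____X_X_X_X__________
_____X_X_X___________
position 7 holds X

X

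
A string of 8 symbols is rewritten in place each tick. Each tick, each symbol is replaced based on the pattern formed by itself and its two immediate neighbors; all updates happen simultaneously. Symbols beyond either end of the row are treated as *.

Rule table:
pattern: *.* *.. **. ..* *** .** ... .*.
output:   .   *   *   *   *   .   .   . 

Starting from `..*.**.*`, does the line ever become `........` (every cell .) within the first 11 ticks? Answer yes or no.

**...*..
***.*.**
***....*
****..*.
******..
********
********  (fixed point — unchanged through tick 11)
tick 11 is ********, still not uniform .

no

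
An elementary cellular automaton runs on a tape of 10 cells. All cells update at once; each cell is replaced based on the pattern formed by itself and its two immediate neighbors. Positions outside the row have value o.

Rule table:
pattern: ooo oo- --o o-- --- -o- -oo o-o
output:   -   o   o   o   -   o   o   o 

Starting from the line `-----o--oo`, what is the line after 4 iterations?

o---ooooo-
oo-oo---oo
-ooooo-oo-
oo---ooooo

oo---ooooo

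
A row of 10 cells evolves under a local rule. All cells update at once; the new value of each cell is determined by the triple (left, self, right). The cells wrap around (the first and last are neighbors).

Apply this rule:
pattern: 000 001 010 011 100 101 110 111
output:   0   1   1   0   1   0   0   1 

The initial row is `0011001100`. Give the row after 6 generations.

0011001100

0100110010
1111001111
1110110111
1100000011
1010000101
0011001100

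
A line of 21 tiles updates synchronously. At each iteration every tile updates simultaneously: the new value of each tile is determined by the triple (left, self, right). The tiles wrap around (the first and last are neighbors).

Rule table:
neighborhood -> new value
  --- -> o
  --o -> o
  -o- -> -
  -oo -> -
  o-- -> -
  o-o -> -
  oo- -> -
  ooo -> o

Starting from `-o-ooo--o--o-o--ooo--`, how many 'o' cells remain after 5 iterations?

8

o---o--o--o----o-o--o
--oo--o--o--ooo----o-
oo---o--o--o-o--ooo--
---oo--o--o----o-o--o
-oo---o--o--ooo----o-
count of o: 8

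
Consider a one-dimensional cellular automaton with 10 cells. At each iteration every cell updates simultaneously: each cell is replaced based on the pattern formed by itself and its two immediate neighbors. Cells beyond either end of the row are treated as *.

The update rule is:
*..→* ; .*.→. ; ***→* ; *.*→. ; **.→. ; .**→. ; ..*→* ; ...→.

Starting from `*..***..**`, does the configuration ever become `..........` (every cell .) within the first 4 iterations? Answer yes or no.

.**.*.**.*
..........
all cells are . at iteration 2

yes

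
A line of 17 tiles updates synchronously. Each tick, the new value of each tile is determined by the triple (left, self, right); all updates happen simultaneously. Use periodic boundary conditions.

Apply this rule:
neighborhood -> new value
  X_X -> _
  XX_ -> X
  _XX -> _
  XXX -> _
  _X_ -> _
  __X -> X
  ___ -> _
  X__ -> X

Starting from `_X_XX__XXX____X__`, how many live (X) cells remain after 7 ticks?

X___XXX__XX__X_X_
_X_X__XXX_XXX____
X___XX__X___XX___
_X_X_XXX_X_X_XX_X
_______X______X__
______X_X____X_X_
_____X___X__X___X
count of X: 4

4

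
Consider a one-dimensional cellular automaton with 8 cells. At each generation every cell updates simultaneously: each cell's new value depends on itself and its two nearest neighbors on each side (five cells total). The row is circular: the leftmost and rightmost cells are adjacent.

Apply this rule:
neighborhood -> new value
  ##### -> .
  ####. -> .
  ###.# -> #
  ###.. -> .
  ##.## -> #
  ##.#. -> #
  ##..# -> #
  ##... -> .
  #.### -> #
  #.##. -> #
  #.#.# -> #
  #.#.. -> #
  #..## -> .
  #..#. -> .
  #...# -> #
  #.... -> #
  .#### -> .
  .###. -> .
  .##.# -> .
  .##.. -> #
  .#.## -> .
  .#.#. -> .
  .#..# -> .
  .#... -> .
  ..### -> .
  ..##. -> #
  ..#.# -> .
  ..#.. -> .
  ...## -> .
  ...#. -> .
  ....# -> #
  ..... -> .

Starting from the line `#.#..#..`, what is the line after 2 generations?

#...#...

generation 1: ..#.....
generation 2: #...#...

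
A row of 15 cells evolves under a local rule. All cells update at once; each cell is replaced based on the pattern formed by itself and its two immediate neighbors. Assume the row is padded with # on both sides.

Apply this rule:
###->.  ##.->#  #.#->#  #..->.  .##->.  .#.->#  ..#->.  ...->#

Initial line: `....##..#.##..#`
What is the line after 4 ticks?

.##..#..##.#...
#.#..#...###.#.
###..#.#...####
..#..###.#.....

..#..###.#.....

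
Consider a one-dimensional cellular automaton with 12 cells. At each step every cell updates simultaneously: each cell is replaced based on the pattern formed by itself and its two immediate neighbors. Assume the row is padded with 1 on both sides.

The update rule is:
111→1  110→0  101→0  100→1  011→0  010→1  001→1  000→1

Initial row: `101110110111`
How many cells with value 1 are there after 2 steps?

11

000100000011
111111111101
count of 1: 11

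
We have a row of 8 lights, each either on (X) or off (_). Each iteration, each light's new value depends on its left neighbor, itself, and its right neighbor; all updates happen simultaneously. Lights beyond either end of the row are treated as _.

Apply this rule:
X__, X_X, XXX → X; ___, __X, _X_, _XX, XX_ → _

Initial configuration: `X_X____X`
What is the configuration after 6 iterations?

iteration 1: _X_X____
iteration 2: __X_X___
iteration 3: ___X_X__
iteration 4: ____X_X_
iteration 5: _____X_X
iteration 6: ______X_

______X_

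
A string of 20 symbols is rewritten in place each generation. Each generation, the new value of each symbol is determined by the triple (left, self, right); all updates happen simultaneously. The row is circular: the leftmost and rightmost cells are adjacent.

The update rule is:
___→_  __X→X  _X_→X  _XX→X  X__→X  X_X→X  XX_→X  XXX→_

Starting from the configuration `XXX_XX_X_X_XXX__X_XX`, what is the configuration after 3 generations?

XXXX______XX_XX__XXX

__XXXXXXXXXX_XXXXXX_
_XX________XXX____XX
XXXX______XX_XX__XXX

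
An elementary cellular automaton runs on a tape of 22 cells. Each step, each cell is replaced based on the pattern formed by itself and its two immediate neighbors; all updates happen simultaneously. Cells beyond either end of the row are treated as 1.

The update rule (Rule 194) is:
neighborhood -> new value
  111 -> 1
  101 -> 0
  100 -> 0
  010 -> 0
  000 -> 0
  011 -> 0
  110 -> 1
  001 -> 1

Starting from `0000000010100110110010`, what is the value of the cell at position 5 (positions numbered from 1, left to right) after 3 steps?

0

0000000100001010010100
0000001000010000100001
0000010000100001000010
position 5 holds 0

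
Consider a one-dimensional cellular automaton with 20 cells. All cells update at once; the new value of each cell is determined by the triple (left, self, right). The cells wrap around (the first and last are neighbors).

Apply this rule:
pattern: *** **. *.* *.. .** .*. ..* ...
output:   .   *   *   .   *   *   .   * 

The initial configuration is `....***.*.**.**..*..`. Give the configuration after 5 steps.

***.*.*********..*.*
..*****.......*..***
..*...*.*****.*..*.*
..*.*.***...***..***
..*****.*.*.*.*..*.*

..*****.*.*.*.*..*.*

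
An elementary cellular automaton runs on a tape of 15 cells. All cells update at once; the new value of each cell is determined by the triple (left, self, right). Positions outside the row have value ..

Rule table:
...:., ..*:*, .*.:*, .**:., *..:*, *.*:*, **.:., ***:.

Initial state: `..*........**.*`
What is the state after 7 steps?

step 1: .***......*..**
step 2: *...*....****..
step 3: **.***..*....*.
step 4: ..*...****..***
step 5: .***.*....**...
step 6: *...***..*..*..
step 7: **.*...*******.

**.*...*******.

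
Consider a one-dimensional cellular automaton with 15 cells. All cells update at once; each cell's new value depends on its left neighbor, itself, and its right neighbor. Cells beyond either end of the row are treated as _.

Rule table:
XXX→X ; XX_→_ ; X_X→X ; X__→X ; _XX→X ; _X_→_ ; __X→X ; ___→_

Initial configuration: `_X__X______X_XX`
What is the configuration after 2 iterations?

X_XX_X____X_XX_
_XX_X_X__X_XX_X

_XX_X_X__X_XX_X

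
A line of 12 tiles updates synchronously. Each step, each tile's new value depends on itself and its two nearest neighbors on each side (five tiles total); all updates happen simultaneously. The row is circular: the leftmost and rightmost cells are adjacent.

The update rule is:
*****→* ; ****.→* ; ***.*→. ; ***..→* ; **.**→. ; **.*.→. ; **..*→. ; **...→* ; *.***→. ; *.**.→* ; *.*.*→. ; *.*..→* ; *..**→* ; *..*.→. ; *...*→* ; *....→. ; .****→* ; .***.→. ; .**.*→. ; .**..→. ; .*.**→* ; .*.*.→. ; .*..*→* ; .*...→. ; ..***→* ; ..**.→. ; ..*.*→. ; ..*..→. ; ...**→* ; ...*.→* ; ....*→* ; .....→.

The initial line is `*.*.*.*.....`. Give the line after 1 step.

......*...**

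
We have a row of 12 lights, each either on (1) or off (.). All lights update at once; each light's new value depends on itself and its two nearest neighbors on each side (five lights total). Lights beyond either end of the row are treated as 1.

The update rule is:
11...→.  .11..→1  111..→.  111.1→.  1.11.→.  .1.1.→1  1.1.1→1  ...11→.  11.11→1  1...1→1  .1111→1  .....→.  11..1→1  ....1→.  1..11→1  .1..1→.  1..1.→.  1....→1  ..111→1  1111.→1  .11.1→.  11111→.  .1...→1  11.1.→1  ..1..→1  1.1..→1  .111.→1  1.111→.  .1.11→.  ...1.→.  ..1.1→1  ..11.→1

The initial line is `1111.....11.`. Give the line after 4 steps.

1..1.1.1..1.

step 1: ..1..1...1.1
step 2: 1.1..111.1..
step 3: .11.111.11.1
step 4: 1..1.1.1..1.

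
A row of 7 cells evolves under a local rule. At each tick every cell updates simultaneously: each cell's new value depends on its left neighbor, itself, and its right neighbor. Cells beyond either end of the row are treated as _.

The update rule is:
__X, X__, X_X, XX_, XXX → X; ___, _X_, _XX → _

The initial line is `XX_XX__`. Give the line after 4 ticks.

tick 1: _XX_XX_
tick 2: X_XX_XX
tick 3: _X_XX_X
tick 4: X_X_XX_

X_X_XX_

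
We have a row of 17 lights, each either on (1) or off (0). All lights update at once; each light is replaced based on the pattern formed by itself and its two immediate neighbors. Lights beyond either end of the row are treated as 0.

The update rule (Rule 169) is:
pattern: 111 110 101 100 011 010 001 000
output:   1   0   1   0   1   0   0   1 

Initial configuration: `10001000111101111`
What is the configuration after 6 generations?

10010101111000110

00100010111011110
10001001110111100
00100001101111001
10001101011110000
00101010111100111
10010101111000110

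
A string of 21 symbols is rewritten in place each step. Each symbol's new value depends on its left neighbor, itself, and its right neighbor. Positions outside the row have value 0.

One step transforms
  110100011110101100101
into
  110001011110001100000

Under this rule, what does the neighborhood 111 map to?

1

At position 8 the neighborhood is 111; the next row has 1 there.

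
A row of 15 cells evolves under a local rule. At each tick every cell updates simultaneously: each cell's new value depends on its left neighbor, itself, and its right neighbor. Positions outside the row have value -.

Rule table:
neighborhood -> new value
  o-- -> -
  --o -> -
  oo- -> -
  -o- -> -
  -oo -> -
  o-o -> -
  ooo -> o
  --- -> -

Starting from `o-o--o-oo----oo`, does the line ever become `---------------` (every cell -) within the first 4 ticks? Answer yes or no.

tick 1: ---------------
all cells are - at tick 1

yes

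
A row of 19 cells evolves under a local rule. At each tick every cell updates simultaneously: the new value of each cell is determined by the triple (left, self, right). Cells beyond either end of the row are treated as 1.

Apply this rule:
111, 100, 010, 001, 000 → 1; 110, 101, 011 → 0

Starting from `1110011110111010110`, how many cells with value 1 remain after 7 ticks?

17

1101101100010010000
1000000011111111111
0111111101111111111
0011111000111111111
1101110111011111111
1000100010001111111
0111111111110111111
count of 1: 17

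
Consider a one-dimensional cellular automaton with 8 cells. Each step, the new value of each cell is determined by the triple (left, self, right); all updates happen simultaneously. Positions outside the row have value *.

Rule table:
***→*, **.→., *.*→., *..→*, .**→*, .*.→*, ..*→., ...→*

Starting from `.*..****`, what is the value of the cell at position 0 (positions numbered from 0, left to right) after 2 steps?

.

step 1: .**.****
step 2: .*..****
position 0 holds .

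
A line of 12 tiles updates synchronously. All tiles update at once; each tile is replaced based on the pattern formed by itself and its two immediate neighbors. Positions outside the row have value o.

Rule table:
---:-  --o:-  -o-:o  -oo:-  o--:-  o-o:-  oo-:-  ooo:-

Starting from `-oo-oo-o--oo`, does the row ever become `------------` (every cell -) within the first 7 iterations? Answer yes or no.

no

iteration 1: -------o----
iteration 2: -------o----  (fixed point — unchanged through iteration 7)
iteration 7 is -------o----, still not uniform -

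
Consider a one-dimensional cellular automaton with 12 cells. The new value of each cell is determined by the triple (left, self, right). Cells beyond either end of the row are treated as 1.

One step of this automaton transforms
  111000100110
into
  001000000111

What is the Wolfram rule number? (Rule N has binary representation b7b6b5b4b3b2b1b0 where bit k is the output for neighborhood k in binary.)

104

position 0: 111 → 0  (bit 7 = 0)
position 2: 110 → 1  (bit 6 = 1)
position 11: 101 → 1  (bit 5 = 1)
position 3: 100 → 0  (bit 4 = 0)
position 9: 011 → 1  (bit 3 = 1)
position 6: 010 → 0  (bit 2 = 0)
position 5: 001 → 0  (bit 1 = 0)
position 4: 000 → 0  (bit 0 = 0)
bits b7..b0 = 01101000 = 104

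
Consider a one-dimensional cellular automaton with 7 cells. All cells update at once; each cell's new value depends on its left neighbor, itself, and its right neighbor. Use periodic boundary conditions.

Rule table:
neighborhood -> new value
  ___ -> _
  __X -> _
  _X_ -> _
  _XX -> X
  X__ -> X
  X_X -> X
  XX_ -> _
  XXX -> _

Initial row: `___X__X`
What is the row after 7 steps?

X___X__
_X___X_
__X___X
X__X___
_X__X__
__X__X_
___X__X

___X__X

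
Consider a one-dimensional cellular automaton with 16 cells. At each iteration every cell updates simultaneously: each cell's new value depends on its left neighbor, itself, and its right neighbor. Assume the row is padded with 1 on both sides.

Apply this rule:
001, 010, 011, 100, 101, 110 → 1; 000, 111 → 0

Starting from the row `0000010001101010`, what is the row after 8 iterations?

1000001101100001

1000111011111111
1101101110000000
0111111011000001
1100001111100011
0110011000110110
1111111101111111
0000000111000000
1000001101100001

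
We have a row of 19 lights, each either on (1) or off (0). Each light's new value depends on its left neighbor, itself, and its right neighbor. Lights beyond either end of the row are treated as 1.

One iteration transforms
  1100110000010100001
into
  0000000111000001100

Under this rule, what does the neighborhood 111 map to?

0

At position 0 the neighborhood is 111; the next row has 0 there.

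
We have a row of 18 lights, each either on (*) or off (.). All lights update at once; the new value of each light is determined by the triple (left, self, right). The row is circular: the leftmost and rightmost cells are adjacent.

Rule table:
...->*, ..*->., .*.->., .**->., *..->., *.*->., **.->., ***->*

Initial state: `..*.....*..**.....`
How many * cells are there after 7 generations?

10

generation 1: *...***.......****
generation 2: ..*..*..*****..***
generation 3: .........***....*.
generation 4: ********..*..**...
generation 5: .******.........*.
generation 6: ..****..*******...
generation 7: *..**....*****..**
count of *: 10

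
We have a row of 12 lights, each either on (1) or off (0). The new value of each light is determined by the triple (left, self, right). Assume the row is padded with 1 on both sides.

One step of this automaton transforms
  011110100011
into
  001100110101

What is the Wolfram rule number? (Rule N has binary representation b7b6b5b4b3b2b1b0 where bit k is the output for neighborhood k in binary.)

150

position 2: 111 → 1  (bit 7 = 1)
position 4: 110 → 0  (bit 6 = 0)
position 0: 101 → 0  (bit 5 = 0)
position 7: 100 → 1  (bit 4 = 1)
position 1: 011 → 0  (bit 3 = 0)
position 6: 010 → 1  (bit 2 = 1)
position 9: 001 → 1  (bit 1 = 1)
position 8: 000 → 0  (bit 0 = 0)
bits b7..b0 = 10010110 = 150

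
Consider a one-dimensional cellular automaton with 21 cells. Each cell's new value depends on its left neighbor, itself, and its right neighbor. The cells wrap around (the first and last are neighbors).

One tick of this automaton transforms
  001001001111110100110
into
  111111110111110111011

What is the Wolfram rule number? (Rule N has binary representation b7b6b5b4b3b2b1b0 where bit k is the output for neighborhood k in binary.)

215

position 9: 111 → 1  (bit 7 = 1)
position 13: 110 → 1  (bit 6 = 1)
position 14: 101 → 0  (bit 5 = 0)
position 3: 100 → 1  (bit 4 = 1)
position 8: 011 → 0  (bit 3 = 0)
position 2: 010 → 1  (bit 2 = 1)
position 1: 001 → 1  (bit 1 = 1)
position 0: 000 → 1  (bit 0 = 1)
bits b7..b0 = 11010111 = 215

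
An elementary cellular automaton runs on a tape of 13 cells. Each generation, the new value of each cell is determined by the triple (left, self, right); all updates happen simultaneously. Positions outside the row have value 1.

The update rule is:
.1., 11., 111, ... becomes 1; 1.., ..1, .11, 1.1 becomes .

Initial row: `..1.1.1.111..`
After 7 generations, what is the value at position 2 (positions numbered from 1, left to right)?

generation 1: ..1.1.1..11..
generation 2: ..1.1.1...1..
generation 3: ..1.1.1.1.1..
generation 4: ..1.1.1.1.1..  (fixed point — unchanged through generation 7)
position 2 holds .

.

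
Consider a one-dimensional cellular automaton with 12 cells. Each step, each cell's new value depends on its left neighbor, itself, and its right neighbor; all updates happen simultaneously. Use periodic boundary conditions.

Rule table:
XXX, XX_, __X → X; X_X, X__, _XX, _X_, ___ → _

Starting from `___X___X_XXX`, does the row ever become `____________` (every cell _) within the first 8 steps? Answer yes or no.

__X___X___XX
_X___X___X_X
____X___X___
___X___X____
__X___X_____
_X___X______
X___X_______
___X_______X
step 8 is ___X_______X, still not uniform _

no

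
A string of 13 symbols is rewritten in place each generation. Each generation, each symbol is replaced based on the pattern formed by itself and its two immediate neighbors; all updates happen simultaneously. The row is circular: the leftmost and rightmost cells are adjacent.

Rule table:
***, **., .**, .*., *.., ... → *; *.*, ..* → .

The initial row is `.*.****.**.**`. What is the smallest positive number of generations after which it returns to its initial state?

.*.****.**.**

1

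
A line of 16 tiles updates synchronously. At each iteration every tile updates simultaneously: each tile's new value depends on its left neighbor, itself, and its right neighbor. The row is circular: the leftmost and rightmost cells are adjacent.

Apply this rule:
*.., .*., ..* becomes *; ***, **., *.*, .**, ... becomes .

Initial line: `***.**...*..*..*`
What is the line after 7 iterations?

iteration 1: ......*.*******.
iteration 2: .....**........*
iteration 3: *...*..*......**
iteration 4: .*.******....*..
iteration 5: **.......*..***.
iteration 6: ..*.....****....
iteration 7: .***...*....*...

.***...*....*...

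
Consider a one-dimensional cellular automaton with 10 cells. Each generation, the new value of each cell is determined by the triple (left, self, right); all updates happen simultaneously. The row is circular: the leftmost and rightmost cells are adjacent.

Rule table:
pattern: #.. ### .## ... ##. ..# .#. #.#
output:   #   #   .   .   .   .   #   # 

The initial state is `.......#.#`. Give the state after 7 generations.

#......###
.#......##
###.......
.#.#......
.####.....
..##.#....
....###...

....###...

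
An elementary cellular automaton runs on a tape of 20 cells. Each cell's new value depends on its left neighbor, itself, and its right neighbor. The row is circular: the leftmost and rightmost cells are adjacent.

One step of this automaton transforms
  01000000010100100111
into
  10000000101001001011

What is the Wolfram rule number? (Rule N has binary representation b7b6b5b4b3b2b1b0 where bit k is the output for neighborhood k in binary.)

position 18: 111 → 1  (bit 7 = 1)
position 19: 110 → 1  (bit 6 = 1)
position 0: 101 → 1  (bit 5 = 1)
position 2: 100 → 0  (bit 4 = 0)
position 17: 011 → 0  (bit 3 = 0)
position 1: 010 → 0  (bit 2 = 0)
position 8: 001 → 1  (bit 1 = 1)
position 3: 000 → 0  (bit 0 = 0)
bits b7..b0 = 11100010 = 226

226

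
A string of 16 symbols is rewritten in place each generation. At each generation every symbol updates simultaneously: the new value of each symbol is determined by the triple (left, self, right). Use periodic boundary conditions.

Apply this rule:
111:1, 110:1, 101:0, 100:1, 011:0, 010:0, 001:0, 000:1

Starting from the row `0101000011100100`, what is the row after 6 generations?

0000111001110011
1110011100111001
1111001110011100
0111100111001110
0011110011100111
1001111001110011

1001111001110011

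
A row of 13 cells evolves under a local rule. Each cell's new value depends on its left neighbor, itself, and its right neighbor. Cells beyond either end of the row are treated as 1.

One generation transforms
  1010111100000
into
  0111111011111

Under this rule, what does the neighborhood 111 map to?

At position 5 the neighborhood is 111; the next row has 1 there.

1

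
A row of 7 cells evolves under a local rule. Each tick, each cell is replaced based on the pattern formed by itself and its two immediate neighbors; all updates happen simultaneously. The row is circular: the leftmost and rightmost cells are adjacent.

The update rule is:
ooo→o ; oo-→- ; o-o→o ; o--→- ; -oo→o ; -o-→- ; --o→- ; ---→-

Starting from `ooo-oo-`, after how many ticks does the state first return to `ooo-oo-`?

oo-oo-o
o-oo-oo
-oo-ooo
oo-ooo-
o-ooo-o
-ooo-oo
ooo-oo-

7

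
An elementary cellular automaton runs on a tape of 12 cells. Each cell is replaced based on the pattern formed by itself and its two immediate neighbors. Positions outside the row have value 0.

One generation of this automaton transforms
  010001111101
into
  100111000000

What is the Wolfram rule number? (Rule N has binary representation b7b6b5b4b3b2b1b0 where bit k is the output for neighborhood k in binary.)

position 6: 111 → 0  (bit 7 = 0)
position 9: 110 → 0  (bit 6 = 0)
position 10: 101 → 0  (bit 5 = 0)
position 2: 100 → 0  (bit 4 = 0)
position 5: 011 → 1  (bit 3 = 1)
position 1: 010 → 0  (bit 2 = 0)
position 0: 001 → 1  (bit 1 = 1)
position 3: 000 → 1  (bit 0 = 1)
bits b7..b0 = 00001011 = 11

11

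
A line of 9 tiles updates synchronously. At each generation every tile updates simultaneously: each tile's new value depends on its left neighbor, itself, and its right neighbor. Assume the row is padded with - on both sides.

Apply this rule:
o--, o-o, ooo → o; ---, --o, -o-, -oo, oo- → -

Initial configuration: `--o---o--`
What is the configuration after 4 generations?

---o---o-
----o---o
-----o---
------o--

------o--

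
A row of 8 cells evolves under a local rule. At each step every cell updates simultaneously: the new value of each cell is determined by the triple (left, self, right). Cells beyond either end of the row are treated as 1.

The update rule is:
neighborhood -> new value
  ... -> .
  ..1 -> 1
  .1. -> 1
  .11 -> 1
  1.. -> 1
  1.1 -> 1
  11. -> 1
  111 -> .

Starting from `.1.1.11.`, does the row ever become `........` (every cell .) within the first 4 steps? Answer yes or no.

step 1: 11111111
step 2: ........
all cells are . at step 2

yes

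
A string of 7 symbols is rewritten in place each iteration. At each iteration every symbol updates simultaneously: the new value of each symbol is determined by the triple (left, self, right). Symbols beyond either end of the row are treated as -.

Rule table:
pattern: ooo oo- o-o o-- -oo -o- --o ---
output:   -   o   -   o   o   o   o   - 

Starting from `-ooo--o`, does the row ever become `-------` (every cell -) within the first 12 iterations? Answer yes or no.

no

oo-oooo
oo-o--o
oo-oooo  (repeats iteration 1; period 2)
iteration 12: oo-o--o
iteration 12 is oo-o--o, still not uniform -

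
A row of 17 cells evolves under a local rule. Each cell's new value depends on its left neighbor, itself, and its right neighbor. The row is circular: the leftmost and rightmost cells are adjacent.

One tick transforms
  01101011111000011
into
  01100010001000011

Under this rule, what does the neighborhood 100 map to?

0

At position 11 the neighborhood is 100; the next row has 0 there.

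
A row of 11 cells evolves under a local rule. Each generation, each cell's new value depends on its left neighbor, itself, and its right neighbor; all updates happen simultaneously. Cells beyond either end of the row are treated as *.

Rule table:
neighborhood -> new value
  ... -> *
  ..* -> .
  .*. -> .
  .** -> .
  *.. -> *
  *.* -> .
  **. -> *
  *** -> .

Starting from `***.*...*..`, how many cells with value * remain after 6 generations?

6

..*..**..*.
*..*..**...
**..*..***.
.**..*...*.
..**..**...
*..**..***.
count of *: 6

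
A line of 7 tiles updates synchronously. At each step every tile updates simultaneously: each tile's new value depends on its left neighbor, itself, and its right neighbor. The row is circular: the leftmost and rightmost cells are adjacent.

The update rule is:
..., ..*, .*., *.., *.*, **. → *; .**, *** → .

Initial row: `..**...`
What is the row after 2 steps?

**.****
.**....

.**....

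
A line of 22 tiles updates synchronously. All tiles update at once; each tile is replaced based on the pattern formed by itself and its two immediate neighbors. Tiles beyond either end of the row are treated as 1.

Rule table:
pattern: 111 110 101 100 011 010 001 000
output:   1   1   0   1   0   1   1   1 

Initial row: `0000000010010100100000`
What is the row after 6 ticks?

1111111111111111001111

1111111111110111111111
1111111111110011111111
1111111111111101111111
1111111111111100111111
1111111111111111011111
1111111111111111001111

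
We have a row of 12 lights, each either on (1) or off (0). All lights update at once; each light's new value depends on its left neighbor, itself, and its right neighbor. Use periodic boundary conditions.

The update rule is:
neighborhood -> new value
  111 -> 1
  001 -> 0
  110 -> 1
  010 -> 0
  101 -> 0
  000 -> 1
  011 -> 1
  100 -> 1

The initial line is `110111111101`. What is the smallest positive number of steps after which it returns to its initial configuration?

110111111101

1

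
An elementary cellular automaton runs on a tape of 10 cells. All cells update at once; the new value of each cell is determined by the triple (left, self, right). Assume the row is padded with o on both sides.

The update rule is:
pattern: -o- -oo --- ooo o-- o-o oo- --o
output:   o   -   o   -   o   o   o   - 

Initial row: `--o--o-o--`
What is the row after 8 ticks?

oo-oo---oo

o-oo-oooo-
oo-oo---oo
-oo-ooo---
o-oo--ooo-
oo-oo---oo  (repeats tick 2; period 3)
tick 8: oo-oo---oo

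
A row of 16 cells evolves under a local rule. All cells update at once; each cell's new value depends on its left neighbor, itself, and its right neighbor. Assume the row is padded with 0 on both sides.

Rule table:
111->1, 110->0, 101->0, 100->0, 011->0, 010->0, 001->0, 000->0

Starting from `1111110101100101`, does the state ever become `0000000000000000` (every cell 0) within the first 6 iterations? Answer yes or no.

yes

0111100000000000
0011000000000000
0000000000000000
all cells are 0 at iteration 3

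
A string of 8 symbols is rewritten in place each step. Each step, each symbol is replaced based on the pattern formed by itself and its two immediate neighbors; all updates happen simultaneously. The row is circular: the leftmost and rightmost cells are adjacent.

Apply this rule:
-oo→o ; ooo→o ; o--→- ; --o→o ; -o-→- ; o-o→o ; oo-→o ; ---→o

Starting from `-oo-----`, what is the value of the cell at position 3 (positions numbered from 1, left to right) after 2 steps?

ooo-oooo
oooooooo
position 3 holds o

o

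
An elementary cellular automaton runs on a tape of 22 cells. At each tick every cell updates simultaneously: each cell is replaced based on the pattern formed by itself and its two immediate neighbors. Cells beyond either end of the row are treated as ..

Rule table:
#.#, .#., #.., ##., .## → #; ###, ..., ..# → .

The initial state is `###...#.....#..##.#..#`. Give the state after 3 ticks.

tick 1: #.##..##....##.#####.#
tick 2: #####.###...####...###
tick 3: #...###.##..#..##..#.#

#...###.##..#..##..#.#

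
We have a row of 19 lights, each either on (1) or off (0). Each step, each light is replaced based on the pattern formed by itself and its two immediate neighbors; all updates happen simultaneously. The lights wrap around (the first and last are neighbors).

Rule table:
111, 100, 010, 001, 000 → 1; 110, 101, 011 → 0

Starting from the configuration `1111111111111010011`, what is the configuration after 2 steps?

1111111111110011101
1111111111101101000

1111111111101101000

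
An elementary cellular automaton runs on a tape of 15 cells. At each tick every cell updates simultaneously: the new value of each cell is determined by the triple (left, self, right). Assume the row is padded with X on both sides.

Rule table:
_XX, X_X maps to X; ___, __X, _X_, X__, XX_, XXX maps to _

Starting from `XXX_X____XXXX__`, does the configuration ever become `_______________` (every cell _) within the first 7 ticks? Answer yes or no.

tick 1: ___X_____X_____
tick 2: _______________
all cells are _ at tick 2

yes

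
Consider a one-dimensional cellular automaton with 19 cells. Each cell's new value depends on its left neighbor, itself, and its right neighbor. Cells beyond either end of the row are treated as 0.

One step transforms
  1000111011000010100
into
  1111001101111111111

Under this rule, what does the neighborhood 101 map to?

1

At position 7 the neighborhood is 101; the next row has 1 there.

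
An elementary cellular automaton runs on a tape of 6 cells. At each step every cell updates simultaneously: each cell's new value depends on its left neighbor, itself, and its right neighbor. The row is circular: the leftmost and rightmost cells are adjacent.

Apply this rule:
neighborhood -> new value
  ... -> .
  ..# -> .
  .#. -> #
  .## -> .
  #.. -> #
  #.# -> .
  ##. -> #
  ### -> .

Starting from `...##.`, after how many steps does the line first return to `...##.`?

....##
#....#
##....
.##...
..##..
...##.

6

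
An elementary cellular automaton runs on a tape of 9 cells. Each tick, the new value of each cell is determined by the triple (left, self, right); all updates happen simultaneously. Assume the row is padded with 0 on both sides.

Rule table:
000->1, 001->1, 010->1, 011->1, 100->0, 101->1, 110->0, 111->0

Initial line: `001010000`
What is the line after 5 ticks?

100011110

111110111
100001100
101111001
111000011
100011110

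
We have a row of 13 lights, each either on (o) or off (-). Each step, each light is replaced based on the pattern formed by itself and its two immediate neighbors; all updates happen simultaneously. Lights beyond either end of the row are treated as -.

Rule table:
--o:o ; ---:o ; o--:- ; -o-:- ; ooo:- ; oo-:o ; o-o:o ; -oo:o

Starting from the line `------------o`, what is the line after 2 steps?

oooooooooooo-
o----------o-

o----------o-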